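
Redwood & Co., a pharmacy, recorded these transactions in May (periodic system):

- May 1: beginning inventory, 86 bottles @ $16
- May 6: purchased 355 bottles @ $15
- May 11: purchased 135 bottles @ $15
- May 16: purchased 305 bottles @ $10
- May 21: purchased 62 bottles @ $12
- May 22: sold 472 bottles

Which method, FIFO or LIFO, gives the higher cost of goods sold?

FIFO

FIFO COGS: 86 @ $16 + 355 @ $15 + 31 @ $15 = $7,166
LIFO COGS: 62 @ $12 + 305 @ $10 + 105 @ $15 = $5,369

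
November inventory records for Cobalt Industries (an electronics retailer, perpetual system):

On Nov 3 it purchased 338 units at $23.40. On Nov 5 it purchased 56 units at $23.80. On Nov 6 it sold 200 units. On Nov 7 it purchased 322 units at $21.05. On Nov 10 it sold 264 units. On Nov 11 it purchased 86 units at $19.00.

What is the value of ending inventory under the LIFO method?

Nov 6, 200 sold [LIFO — newest first]: 56 @ $23.80 + 144 @ $23.40 = $4,702.40
Nov 10, 264 sold [LIFO — newest first]: 264 @ $21.05 = $5,557.20
Total COGS = $4,702.40 + $5,557.20 = $10,259.60
Ending inventory: 194 @ $23.40 + 58 @ $21.05 + 86 @ $19.00 = $7,394.50

Ending inventory = $7,394.50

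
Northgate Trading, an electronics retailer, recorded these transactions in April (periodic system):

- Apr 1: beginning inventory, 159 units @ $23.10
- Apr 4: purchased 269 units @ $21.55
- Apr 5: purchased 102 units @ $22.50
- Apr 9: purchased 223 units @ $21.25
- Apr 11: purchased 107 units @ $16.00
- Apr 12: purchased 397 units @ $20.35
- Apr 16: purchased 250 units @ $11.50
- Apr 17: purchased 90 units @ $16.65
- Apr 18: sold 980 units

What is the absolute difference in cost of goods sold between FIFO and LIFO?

$3,603.15

FIFO COGS: 159 @ $23.10 + 269 @ $21.55 + 102 @ $22.50 + 223 @ $21.25 + 107 @ $16.00 + 120 @ $20.35 = $20,657.60
LIFO COGS: 90 @ $16.65 + 250 @ $11.50 + 397 @ $20.35 + 107 @ $16.00 + 136 @ $21.25 = $17,054.45
Difference = |$20,657.60 − $17,054.45| = $3,603.15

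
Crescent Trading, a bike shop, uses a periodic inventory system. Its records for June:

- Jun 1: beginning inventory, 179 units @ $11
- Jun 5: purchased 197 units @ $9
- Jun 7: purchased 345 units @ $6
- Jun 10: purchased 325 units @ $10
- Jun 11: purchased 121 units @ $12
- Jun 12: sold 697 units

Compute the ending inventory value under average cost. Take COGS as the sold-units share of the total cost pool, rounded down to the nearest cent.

Ending inventory = $4,234.44

Jun 12, sell 697: 697/1167 × $10,514.00 → $6,279.56
Ending inventory (cost pool remaining) = $4,234.44
Check: goods available $10,514.00 = COGS $6,279.56 + ending $4,234.44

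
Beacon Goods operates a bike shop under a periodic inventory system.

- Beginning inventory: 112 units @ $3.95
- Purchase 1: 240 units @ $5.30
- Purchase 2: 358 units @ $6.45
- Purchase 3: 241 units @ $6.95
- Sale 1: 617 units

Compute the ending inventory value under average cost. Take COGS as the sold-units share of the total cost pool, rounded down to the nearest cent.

Ending inventory = $2,001.35

Sale 1, sell 617: 617/951 × $5,698.45 → $3,697.10
Ending inventory (cost pool remaining) = $2,001.35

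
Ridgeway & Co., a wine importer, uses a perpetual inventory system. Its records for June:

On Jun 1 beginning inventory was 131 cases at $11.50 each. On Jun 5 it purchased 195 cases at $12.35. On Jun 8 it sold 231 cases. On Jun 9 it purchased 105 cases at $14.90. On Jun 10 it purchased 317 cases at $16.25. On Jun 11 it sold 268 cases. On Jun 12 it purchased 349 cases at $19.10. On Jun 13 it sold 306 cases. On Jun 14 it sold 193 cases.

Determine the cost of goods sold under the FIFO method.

COGS = $15,405.50

Jun 8, 231 sold [FIFO — oldest first]: 131 @ $11.50 + 100 @ $12.35 = $2,741.50
Jun 11, 268 sold [FIFO — oldest first]: 95 @ $12.35 + 105 @ $14.90 + 68 @ $16.25 = $3,842.75
Jun 13, 306 sold [FIFO — oldest first]: 249 @ $16.25 + 57 @ $19.10 = $5,134.95
Jun 14, 193 sold [FIFO — oldest first]: 193 @ $19.10 = $3,686.30
Total COGS = $2,741.50 + $3,842.75 + $5,134.95 + $3,686.30 = $15,405.50
Ending inventory: 99 @ $19.10 = $1,890.90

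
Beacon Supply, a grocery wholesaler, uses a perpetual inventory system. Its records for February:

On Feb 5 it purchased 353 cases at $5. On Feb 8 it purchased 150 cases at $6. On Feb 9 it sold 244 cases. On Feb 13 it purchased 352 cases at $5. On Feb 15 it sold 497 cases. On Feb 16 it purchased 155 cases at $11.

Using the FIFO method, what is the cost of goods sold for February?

Feb 9, 244 sold [FIFO — oldest first]: 244 @ $5 = $1,220
Feb 15, 497 sold [FIFO — oldest first]: 109 @ $5 + 150 @ $6 + 238 @ $5 = $2,635
Total COGS = $1,220 + $2,635 = $3,855
Ending inventory: 114 @ $5 + 155 @ $11 = $2,275
Check: goods available $6,130 = COGS $3,855 + ending $2,275

COGS = $3,855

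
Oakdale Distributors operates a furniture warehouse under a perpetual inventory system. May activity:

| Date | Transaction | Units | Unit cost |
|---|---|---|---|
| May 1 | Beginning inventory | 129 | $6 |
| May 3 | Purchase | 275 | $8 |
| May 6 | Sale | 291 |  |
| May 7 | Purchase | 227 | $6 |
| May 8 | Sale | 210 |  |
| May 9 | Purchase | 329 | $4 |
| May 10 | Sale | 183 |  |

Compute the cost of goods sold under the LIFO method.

May 6, 291 sold [LIFO — newest first]: 275 @ $8 + 16 @ $6 = $2,296
May 8, 210 sold [LIFO — newest first]: 210 @ $6 = $1,260
May 10, 183 sold [LIFO — newest first]: 183 @ $4 = $732
Total COGS = $2,296 + $1,260 + $732 = $4,288
Ending inventory: 113 @ $6 + 17 @ $6 + 146 @ $4 = $1,364
Check: goods available $5,652 = COGS $4,288 + ending $1,364

COGS = $4,288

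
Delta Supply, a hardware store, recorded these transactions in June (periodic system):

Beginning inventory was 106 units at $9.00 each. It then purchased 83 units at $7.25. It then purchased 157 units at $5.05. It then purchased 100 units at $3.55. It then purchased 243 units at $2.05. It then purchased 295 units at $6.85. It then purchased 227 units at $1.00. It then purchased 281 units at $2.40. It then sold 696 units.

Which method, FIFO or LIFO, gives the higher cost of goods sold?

FIFO COGS: 106 @ $9.00 + 83 @ $7.25 + 157 @ $5.05 + 100 @ $3.55 + 243 @ $2.05 + 7 @ $6.85 = $3,249.70
LIFO COGS: 281 @ $2.40 + 227 @ $1.00 + 188 @ $6.85 = $2,189.20

FIFO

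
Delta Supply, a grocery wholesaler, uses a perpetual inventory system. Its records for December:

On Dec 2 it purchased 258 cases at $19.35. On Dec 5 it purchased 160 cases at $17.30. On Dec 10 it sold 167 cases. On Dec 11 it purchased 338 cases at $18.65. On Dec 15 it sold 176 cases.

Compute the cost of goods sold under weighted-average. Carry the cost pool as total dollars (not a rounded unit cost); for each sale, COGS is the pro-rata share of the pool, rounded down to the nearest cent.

After Dec 2: 258 on hand, pool $4,992.30 (≈ $19.3500 each)
After Dec 5: 418 on hand, pool $7,760.30 (≈ $18.5653 each)
Dec 10, sell 167: 167/418 × $7,760.30 → $3,100.40
After Dec 11: 589 on hand, pool $10,963.60 (≈ $18.6139 each)
Dec 15, sell 176: 176/589 × $10,963.60 → $3,276.05
Total COGS = $3,100.40 + $3,276.05 = $6,376.45
Ending inventory (cost pool remaining) = $7,687.55
Check: goods available $14,064.00 = COGS $6,376.45 + ending $7,687.55

COGS = $6,376.45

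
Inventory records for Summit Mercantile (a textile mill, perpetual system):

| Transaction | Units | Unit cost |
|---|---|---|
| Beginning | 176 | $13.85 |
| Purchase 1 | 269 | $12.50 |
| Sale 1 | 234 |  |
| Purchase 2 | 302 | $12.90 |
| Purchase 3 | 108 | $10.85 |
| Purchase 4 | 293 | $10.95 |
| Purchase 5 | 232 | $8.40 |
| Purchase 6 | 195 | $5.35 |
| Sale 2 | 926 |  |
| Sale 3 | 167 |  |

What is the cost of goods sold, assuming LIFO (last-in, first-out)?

COGS = $13,715.70

Sale 1 (234) [LIFO — newest first]: 234 @ $12.50 = $2,925.00
Sale 2 (926) [LIFO — newest first]: 195 @ $5.35 + 232 @ $8.40 + 293 @ $10.95 + 108 @ $10.85 + 98 @ $12.90 = $8,636.40
Sale 3 (167) [LIFO — newest first]: 167 @ $12.90 = $2,154.30
Total COGS = $2,925.00 + $8,636.40 + $2,154.30 = $13,715.70
Ending inventory: 176 @ $13.85 + 35 @ $12.50 + 37 @ $12.90 = $3,352.40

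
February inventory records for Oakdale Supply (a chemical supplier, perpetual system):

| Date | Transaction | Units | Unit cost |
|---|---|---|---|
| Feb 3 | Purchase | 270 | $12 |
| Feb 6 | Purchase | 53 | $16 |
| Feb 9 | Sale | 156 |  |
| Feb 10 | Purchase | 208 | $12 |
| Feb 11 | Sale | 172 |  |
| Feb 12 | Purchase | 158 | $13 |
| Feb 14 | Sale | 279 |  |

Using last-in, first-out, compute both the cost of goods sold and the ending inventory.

COGS = $7,654; ending inventory = $984

Feb 9, 156 sold [LIFO — newest first]: 53 @ $16 + 103 @ $12 = $2,084
Feb 11, 172 sold [LIFO — newest first]: 172 @ $12 = $2,064
Feb 14, 279 sold [LIFO — newest first]: 158 @ $13 + 36 @ $12 + 85 @ $12 = $3,506
Total COGS = $2,084 + $2,064 + $3,506 = $7,654
Ending inventory: 82 @ $12 = $984
Check: goods available $8,638 = COGS $7,654 + ending $984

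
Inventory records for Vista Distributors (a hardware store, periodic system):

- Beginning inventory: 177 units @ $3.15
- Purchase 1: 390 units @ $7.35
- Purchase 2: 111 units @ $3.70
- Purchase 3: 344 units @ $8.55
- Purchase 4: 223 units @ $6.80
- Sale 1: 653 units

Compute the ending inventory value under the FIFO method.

Ending inventory = $4,550.10

Sale 1 (653) [FIFO — oldest first]: 177 @ $3.15 + 390 @ $7.35 + 86 @ $3.70 = $3,742.25
Ending inventory: 25 @ $3.70 + 344 @ $8.55 + 223 @ $6.80 = $4,550.10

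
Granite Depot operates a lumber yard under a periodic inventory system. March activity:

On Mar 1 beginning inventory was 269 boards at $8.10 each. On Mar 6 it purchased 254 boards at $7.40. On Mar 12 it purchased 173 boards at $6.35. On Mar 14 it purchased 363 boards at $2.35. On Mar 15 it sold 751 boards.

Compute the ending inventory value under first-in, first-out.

Ending inventory = $723.80

Mar 15, 751 sold [FIFO — oldest first]: 269 @ $8.10 + 254 @ $7.40 + 173 @ $6.35 + 55 @ $2.35 = $5,286.30
Ending inventory: 308 @ $2.35 = $723.80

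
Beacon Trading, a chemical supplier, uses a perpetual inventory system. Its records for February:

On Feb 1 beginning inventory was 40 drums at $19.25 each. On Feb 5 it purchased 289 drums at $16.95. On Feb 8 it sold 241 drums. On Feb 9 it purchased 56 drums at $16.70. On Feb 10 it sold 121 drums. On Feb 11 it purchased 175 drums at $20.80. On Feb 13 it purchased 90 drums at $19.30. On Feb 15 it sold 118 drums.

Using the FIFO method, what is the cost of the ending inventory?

Feb 8, 241 sold [FIFO — oldest first]: 40 @ $19.25 + 201 @ $16.95 = $4,176.95
Feb 10, 121 sold [FIFO — oldest first]: 88 @ $16.95 + 33 @ $16.70 = $2,042.70
Feb 15, 118 sold [FIFO — oldest first]: 23 @ $16.70 + 95 @ $20.80 = $2,360.10
Total COGS = $4,176.95 + $2,042.70 + $2,360.10 = $8,579.75
Ending inventory: 80 @ $20.80 + 90 @ $19.30 = $3,401.00
Check: goods available $11,980.75 = COGS $8,579.75 + ending $3,401.00

Ending inventory = $3,401.00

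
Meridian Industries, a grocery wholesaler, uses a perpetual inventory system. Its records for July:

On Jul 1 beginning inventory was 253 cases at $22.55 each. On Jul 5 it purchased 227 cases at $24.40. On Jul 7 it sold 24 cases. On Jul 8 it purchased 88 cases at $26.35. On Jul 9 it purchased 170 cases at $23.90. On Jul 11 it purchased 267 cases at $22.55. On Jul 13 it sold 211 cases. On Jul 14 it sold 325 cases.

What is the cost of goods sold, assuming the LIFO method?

Jul 7, 24 sold [LIFO — newest first]: 24 @ $24.40 = $585.60
Jul 13, 211 sold [LIFO — newest first]: 211 @ $22.55 = $4,758.05
Jul 14, 325 sold [LIFO — newest first]: 56 @ $22.55 + 170 @ $23.90 + 88 @ $26.35 + 11 @ $24.40 = $7,913.00
Total COGS = $585.60 + $4,758.05 + $7,913.00 = $13,256.65
Ending inventory: 253 @ $22.55 + 192 @ $24.40 = $10,389.95
Check: goods available $23,646.60 = COGS $13,256.65 + ending $10,389.95

COGS = $13,256.65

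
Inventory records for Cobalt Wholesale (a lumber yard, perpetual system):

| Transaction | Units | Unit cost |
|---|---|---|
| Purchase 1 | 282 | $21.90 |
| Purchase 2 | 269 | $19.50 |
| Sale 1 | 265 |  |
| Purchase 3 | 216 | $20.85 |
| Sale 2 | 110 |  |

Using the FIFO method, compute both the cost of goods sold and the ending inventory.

COGS = $7,989.30; ending inventory = $7,935.60

Sale 1 (265) [FIFO — oldest first]: 265 @ $21.90 = $5,803.50
Sale 2 (110) [FIFO — oldest first]: 17 @ $21.90 + 93 @ $19.50 = $2,185.80
Total COGS = $5,803.50 + $2,185.80 = $7,989.30
Ending inventory: 176 @ $19.50 + 216 @ $20.85 = $7,935.60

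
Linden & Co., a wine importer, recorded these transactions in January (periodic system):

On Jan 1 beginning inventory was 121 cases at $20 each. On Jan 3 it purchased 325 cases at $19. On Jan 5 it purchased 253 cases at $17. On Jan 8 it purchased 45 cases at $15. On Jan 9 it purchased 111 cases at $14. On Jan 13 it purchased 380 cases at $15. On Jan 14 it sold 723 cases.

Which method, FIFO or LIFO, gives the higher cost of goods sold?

FIFO

FIFO COGS: 121 @ $20 + 325 @ $19 + 253 @ $17 + 24 @ $15 = $13,256
LIFO COGS: 380 @ $15 + 111 @ $14 + 45 @ $15 + 187 @ $17 = $11,108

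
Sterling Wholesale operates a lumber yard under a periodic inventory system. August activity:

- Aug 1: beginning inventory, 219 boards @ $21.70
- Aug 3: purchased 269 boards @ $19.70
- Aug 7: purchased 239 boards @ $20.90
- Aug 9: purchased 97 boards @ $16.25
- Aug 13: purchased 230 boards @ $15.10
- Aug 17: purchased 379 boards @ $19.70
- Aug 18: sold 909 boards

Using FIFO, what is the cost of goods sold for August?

COGS = $17,906.45

Aug 18, 909 sold [FIFO — oldest first]: 219 @ $21.70 + 269 @ $19.70 + 239 @ $20.90 + 97 @ $16.25 + 85 @ $15.10 = $17,906.45
Ending inventory: 145 @ $15.10 + 379 @ $19.70 = $9,655.80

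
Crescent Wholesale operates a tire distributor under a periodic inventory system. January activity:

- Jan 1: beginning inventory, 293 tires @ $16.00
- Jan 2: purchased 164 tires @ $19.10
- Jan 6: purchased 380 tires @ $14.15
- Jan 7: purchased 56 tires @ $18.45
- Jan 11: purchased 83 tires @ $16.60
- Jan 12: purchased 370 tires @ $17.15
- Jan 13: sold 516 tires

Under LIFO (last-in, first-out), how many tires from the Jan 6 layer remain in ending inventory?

Jan 13, 516 sold [LIFO — newest first]: 370 @ $17.15 + 83 @ $16.60 + 56 @ $18.45 + 7 @ $14.15 = $8,855.55
Ending inventory: 293 @ $16.00 + 164 @ $19.10 + 373 @ $14.15 = $13,098.35

373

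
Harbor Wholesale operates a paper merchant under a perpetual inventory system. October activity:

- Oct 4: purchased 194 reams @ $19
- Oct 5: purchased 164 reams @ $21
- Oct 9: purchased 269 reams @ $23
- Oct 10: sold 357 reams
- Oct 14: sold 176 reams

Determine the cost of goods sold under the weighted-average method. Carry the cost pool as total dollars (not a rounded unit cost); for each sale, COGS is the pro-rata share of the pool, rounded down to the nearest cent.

After Oct 4: 194 on hand, pool $3,686.00 (≈ $19.0000 each)
After Oct 5: 358 on hand, pool $7,130.00 (≈ $19.9162 each)
After Oct 9: 627 on hand, pool $13,317.00 (≈ $21.2392 each)
Oct 10, sell 357: 357/627 × $13,317.00 → $7,582.40
Oct 14, sell 176: 176/270 × $5,734.60 → $3,738.10
Total COGS = $7,582.40 + $3,738.10 = $11,320.50
Ending inventory (cost pool remaining) = $1,996.50

COGS = $11,320.50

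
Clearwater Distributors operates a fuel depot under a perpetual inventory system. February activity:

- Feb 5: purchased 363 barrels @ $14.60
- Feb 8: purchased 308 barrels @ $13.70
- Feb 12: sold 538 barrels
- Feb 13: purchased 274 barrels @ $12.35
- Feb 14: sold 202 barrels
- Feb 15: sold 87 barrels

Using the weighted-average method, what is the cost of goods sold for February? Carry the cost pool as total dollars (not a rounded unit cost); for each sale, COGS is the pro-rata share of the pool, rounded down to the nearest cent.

COGS = $11,375.16

After Feb 5: 363 on hand, pool $5,299.80 (≈ $14.6000 each)
After Feb 8: 671 on hand, pool $9,519.40 (≈ $14.1869 each)
Feb 12, sell 538: 538/671 × $9,519.40 → $7,632.54
After Feb 13: 407 on hand, pool $5,270.76 (≈ $12.9503 each)
Feb 14, sell 202: 202/407 × $5,270.76 → $2,615.95
Feb 15, sell 87: 87/205 × $2,654.81 → $1,126.67
Total COGS = $7,632.54 + $2,615.95 + $1,126.67 = $11,375.16
Ending inventory (cost pool remaining) = $1,528.14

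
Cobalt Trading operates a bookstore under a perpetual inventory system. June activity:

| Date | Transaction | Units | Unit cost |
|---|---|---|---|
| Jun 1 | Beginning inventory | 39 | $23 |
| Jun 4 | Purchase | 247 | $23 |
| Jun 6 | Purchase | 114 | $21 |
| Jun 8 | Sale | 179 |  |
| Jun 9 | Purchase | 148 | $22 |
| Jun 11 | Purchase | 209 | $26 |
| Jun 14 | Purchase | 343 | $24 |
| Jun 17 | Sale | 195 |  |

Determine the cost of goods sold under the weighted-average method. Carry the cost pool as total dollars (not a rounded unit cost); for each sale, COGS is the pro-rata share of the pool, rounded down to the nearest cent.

COGS = $8,647.33

After Jun 1: 39 on hand, pool $897.00 (≈ $23.0000 each)
After Jun 4: 286 on hand, pool $6,578.00 (≈ $23.0000 each)
After Jun 6: 400 on hand, pool $8,972.00 (≈ $22.4300 each)
Jun 8, sell 179: 179/400 × $8,972.00 → $4,014.97
After Jun 9: 369 on hand, pool $8,213.03 (≈ $22.2575 each)
After Jun 11: 578 on hand, pool $13,647.03 (≈ $23.6108 each)
After Jun 14: 921 on hand, pool $21,879.03 (≈ $23.7557 each)
Jun 17, sell 195: 195/921 × $21,879.03 → $4,632.36
Total COGS = $4,014.97 + $4,632.36 = $8,647.33
Ending inventory (cost pool remaining) = $17,246.67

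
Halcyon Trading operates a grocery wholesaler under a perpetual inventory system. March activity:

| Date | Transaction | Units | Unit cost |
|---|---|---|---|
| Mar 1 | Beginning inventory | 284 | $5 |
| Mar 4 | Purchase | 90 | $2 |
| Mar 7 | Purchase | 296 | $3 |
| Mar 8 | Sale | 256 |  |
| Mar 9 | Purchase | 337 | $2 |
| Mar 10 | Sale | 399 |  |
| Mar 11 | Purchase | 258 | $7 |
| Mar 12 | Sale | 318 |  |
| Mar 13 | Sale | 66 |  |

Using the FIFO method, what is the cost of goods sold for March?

Mar 8, 256 sold [FIFO — oldest first]: 256 @ $5 = $1,280
Mar 10, 399 sold [FIFO — oldest first]: 28 @ $5 + 90 @ $2 + 281 @ $3 = $1,163
Mar 12, 318 sold [FIFO — oldest first]: 15 @ $3 + 303 @ $2 = $651
Mar 13, 66 sold [FIFO — oldest first]: 34 @ $2 + 32 @ $7 = $292
Total COGS = $1,280 + $1,163 + $651 + $292 = $3,386
Ending inventory: 226 @ $7 = $1,582
Check: goods available $4,968 = COGS $3,386 + ending $1,582

COGS = $3,386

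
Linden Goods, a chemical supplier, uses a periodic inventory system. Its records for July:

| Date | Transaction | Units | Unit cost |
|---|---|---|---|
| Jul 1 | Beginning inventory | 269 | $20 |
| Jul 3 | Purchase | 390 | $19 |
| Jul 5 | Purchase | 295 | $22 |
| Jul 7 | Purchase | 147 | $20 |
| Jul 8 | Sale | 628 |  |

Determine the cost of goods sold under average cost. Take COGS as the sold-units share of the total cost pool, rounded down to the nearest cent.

Jul 8, sell 628: 628/1101 × $22,220.00 → $12,674.07
Ending inventory (cost pool remaining) = $9,545.93

COGS = $12,674.07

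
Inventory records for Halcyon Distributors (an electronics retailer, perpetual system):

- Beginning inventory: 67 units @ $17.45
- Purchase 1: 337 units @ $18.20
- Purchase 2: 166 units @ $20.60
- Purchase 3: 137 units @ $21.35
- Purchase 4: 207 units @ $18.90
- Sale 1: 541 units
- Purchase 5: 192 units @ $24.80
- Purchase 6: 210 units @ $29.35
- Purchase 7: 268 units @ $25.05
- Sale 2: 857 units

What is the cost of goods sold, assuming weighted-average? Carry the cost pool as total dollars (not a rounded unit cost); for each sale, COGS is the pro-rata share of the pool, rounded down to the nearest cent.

After Beginning: 67 on hand, pool $1,169.15 (≈ $17.4500 each)
After Purchase 1: 404 on hand, pool $7,302.55 (≈ $18.0756 each)
After Purchase 2: 570 on hand, pool $10,722.15 (≈ $18.8108 each)
After Purchase 3: 707 on hand, pool $13,647.10 (≈ $19.3028 each)
After Purchase 4: 914 on hand, pool $17,559.40 (≈ $19.2116 each)
Sale 1, sell 541: 541/914 × $17,559.40 → $10,393.47
After Purchase 5: 565 on hand, pool $11,927.53 (≈ $21.1107 each)
After Purchase 6: 775 on hand, pool $18,091.03 (≈ $23.3433 each)
After Purchase 7: 1043 on hand, pool $24,804.43 (≈ $23.7818 each)
Sale 2, sell 857: 857/1043 × $24,804.43 → $20,381.01
Total COGS = $10,393.47 + $20,381.01 = $30,774.48
Ending inventory (cost pool remaining) = $4,423.42

COGS = $30,774.48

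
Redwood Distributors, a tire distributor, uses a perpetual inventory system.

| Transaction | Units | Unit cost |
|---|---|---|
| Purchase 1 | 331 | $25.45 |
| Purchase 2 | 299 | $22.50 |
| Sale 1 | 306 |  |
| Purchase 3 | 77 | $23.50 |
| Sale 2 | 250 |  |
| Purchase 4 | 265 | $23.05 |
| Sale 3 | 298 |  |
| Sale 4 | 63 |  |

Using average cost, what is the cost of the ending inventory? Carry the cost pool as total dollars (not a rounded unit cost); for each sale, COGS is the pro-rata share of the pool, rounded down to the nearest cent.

Ending inventory = $1,285.61

After Purchase 1: 331 on hand, pool $8,423.95 (≈ $25.4500 each)
After Purchase 2: 630 on hand, pool $15,151.45 (≈ $24.0499 each)
Sale 1, sell 306: 306/630 × $15,151.45 → $7,359.27
After Purchase 3: 401 on hand, pool $9,601.68 (≈ $23.9443 each)
Sale 2, sell 250: 250/401 × $9,601.68 → $5,986.08
After Purchase 4: 416 on hand, pool $9,723.85 (≈ $23.3746 each)
Sale 3, sell 298: 298/416 × $9,723.85 → $6,965.64
Sale 4, sell 63: 63/118 × $2,758.21 → $1,472.60
Total COGS = $7,359.27 + $5,986.08 + $6,965.64 + $1,472.60 = $21,783.59
Ending inventory (cost pool remaining) = $1,285.61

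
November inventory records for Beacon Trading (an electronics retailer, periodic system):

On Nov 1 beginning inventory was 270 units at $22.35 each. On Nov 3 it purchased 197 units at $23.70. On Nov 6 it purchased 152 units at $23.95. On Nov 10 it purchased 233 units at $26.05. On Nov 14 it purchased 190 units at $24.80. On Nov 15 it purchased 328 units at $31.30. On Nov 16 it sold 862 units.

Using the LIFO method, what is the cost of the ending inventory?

Nov 16, 862 sold [LIFO — newest first]: 328 @ $31.30 + 190 @ $24.80 + 233 @ $26.05 + 111 @ $23.95 = $23,706.50
Ending inventory: 270 @ $22.35 + 197 @ $23.70 + 41 @ $23.95 = $11,685.35

Ending inventory = $11,685.35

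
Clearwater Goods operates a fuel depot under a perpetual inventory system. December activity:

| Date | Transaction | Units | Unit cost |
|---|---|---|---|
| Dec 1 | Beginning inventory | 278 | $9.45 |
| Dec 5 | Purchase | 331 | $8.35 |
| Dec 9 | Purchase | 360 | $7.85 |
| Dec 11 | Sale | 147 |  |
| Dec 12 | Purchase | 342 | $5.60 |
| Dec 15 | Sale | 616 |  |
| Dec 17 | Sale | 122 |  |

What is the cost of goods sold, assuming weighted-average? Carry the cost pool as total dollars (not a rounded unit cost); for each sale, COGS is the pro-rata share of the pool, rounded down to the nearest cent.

COGS = $6,880.19

After Dec 1: 278 on hand, pool $2,627.10 (≈ $9.4500 each)
After Dec 5: 609 on hand, pool $5,390.95 (≈ $8.8521 each)
After Dec 9: 969 on hand, pool $8,216.95 (≈ $8.4798 each)
Dec 11, sell 147: 147/969 × $8,216.95 → $1,246.53
After Dec 12: 1164 on hand, pool $8,885.62 (≈ $7.6337 each)
Dec 15, sell 616: 616/1164 × $8,885.62 → $4,702.35
Dec 17, sell 122: 122/548 × $4,183.27 → $931.31
Total COGS = $1,246.53 + $4,702.35 + $931.31 = $6,880.19
Ending inventory (cost pool remaining) = $3,251.96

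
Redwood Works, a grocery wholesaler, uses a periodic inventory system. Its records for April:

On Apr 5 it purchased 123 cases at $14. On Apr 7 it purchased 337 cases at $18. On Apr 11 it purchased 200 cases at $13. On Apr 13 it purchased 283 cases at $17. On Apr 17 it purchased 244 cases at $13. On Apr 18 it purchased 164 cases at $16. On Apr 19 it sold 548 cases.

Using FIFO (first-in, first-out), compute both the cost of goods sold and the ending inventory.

COGS = $8,932; ending inventory = $12,063

Apr 19, 548 sold [FIFO — oldest first]: 123 @ $14 + 337 @ $18 + 88 @ $13 = $8,932
Ending inventory: 112 @ $13 + 283 @ $17 + 244 @ $13 + 164 @ $16 = $12,063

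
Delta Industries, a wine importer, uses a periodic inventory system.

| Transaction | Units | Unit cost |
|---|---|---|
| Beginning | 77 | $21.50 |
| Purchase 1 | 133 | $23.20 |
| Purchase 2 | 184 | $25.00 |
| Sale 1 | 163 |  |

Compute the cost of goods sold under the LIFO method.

COGS = $4,075.00

Sale 1 (163) [LIFO — newest first]: 163 @ $25.00 = $4,075.00
Ending inventory: 77 @ $21.50 + 133 @ $23.20 + 21 @ $25.00 = $5,266.10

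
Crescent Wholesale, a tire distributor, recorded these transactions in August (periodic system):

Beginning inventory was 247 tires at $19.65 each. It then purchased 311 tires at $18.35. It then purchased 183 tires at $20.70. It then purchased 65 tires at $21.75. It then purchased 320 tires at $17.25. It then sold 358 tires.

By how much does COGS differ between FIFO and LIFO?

$543.90

FIFO COGS: 247 @ $19.65 + 111 @ $18.35 = $6,890.40
LIFO COGS: 320 @ $17.25 + 38 @ $21.75 = $6,346.50
Difference = |$6,890.40 − $6,346.50| = $543.90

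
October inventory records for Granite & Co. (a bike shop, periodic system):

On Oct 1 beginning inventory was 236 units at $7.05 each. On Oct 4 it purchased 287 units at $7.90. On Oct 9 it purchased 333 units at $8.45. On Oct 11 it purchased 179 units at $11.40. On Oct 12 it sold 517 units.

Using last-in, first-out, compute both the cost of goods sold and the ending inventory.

Oct 12, 517 sold [LIFO — newest first]: 179 @ $11.40 + 333 @ $8.45 + 5 @ $7.90 = $4,893.95
Ending inventory: 236 @ $7.05 + 282 @ $7.90 = $3,891.60

COGS = $4,893.95; ending inventory = $3,891.60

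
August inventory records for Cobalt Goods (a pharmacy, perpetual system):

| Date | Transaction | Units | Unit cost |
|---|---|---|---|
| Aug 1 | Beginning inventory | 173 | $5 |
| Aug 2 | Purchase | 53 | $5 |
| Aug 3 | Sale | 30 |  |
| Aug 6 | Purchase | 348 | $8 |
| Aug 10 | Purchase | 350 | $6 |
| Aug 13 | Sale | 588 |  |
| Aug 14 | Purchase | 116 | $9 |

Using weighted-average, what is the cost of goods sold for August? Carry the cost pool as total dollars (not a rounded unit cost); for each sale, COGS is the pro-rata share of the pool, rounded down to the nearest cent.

COGS = $4,006.85

After Aug 1: 173 on hand, pool $865.00 (≈ $5.0000 each)
After Aug 2: 226 on hand, pool $1,130.00 (≈ $5.0000 each)
Aug 3, sell 30: 30/226 × $1,130.00 → $150.00
After Aug 6: 544 on hand, pool $3,764.00 (≈ $6.9191 each)
After Aug 10: 894 on hand, pool $5,864.00 (≈ $6.5593 each)
Aug 13, sell 588: 588/894 × $5,864.00 → $3,856.85
After Aug 14: 422 on hand, pool $3,051.15 (≈ $7.2302 each)
Total COGS = $150.00 + $3,856.85 = $4,006.85
Ending inventory (cost pool remaining) = $3,051.15
Check: goods available $7,058.00 = COGS $4,006.85 + ending $3,051.15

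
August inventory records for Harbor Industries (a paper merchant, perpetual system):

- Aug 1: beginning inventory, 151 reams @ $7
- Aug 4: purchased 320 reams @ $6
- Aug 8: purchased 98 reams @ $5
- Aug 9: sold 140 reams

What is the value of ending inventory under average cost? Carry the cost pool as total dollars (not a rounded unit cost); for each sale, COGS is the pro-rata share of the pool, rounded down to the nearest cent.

After Aug 1: 151 on hand, pool $1,057.00 (≈ $7.0000 each)
After Aug 4: 471 on hand, pool $2,977.00 (≈ $6.3206 each)
After Aug 8: 569 on hand, pool $3,467.00 (≈ $6.0931 each)
Aug 9, sell 140: 140/569 × $3,467.00 → $853.04
Ending inventory (cost pool remaining) = $2,613.96
Check: goods available $3,467.00 = COGS $853.04 + ending $2,613.96

Ending inventory = $2,613.96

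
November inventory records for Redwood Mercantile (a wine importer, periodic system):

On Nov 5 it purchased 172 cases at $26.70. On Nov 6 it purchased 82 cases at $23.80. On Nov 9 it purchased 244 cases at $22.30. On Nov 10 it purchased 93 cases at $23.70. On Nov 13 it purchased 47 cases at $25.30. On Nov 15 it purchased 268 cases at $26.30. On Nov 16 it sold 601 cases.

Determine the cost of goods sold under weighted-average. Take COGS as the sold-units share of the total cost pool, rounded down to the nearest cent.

Nov 16, sell 601: 601/906 × $22,426.80 → $14,876.93
Ending inventory (cost pool remaining) = $7,549.87

COGS = $14,876.93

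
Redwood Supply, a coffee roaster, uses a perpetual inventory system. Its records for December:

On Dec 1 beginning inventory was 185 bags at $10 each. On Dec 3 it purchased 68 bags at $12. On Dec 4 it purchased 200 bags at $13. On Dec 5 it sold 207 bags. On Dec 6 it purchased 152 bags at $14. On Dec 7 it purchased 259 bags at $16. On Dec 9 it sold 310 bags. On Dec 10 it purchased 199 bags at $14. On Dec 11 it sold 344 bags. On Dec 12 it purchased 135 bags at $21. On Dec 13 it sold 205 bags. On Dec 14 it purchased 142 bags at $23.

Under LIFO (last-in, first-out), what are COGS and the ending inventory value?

COGS = $15,839; ending inventory = $4,586

Dec 5, 207 sold [LIFO — newest first]: 200 @ $13 + 7 @ $12 = $2,684
Dec 9, 310 sold [LIFO — newest first]: 259 @ $16 + 51 @ $14 = $4,858
Dec 11, 344 sold [LIFO — newest first]: 199 @ $14 + 101 @ $14 + 44 @ $12 = $4,728
Dec 13, 205 sold [LIFO — newest first]: 135 @ $21 + 17 @ $12 + 53 @ $10 = $3,569
Total COGS = $2,684 + $4,858 + $4,728 + $3,569 = $15,839
Ending inventory: 132 @ $10 + 142 @ $23 = $4,586
Check: goods available $20,425 = COGS $15,839 + ending $4,586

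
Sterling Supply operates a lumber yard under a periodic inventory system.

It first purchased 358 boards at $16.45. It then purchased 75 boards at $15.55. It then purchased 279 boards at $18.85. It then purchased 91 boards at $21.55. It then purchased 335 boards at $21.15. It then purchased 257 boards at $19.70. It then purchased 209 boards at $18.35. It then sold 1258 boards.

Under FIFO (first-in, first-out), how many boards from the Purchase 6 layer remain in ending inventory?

137

Sale 1 (1258) [FIFO — oldest first]: 358 @ $16.45 + 75 @ $15.55 + 279 @ $18.85 + 91 @ $21.55 + 335 @ $21.15 + 120 @ $19.70 = $23,724.80
Ending inventory: 137 @ $19.70 + 209 @ $18.35 = $6,534.05
Check: goods available $30,258.85 = COGS $23,724.80 + ending $6,534.05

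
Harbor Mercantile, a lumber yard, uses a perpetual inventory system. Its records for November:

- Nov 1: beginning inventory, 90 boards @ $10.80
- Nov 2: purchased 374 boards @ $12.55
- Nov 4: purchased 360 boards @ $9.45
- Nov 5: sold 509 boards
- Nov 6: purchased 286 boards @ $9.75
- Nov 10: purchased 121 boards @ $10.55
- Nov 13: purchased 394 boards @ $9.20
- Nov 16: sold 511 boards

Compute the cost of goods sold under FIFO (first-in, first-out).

COGS = $10,978.70

Nov 5, 509 sold [FIFO — oldest first]: 90 @ $10.80 + 374 @ $12.55 + 45 @ $9.45 = $6,090.95
Nov 16, 511 sold [FIFO — oldest first]: 315 @ $9.45 + 196 @ $9.75 = $4,887.75
Total COGS = $6,090.95 + $4,887.75 = $10,978.70
Ending inventory: 90 @ $9.75 + 121 @ $10.55 + 394 @ $9.20 = $5,778.85
Check: goods available $16,757.55 = COGS $10,978.70 + ending $5,778.85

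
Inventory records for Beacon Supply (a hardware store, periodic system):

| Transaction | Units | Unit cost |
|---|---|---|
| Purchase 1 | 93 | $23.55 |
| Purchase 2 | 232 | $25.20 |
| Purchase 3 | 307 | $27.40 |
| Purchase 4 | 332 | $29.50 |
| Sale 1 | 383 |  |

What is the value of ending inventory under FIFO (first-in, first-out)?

Sale 1 (383) [FIFO — oldest first]: 93 @ $23.55 + 232 @ $25.20 + 58 @ $27.40 = $9,625.75
Ending inventory: 249 @ $27.40 + 332 @ $29.50 = $16,616.60

Ending inventory = $16,616.60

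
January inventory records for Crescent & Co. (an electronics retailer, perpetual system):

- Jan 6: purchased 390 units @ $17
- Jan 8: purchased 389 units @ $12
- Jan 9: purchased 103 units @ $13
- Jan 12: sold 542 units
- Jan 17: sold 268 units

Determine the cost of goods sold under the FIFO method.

Jan 12, 542 sold [FIFO — oldest first]: 390 @ $17 + 152 @ $12 = $8,454
Jan 17, 268 sold [FIFO — oldest first]: 237 @ $12 + 31 @ $13 = $3,247
Total COGS = $8,454 + $3,247 = $11,701
Ending inventory: 72 @ $13 = $936
Check: goods available $12,637 = COGS $11,701 + ending $936

COGS = $11,701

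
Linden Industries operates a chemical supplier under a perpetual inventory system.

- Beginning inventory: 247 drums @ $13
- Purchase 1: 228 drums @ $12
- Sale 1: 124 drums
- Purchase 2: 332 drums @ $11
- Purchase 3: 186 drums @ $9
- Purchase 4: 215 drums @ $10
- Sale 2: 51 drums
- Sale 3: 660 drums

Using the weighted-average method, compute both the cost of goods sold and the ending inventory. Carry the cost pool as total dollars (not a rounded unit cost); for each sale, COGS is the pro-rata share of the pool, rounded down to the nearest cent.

After Beginning: 247 on hand, pool $3,211.00 (≈ $13.0000 each)
After Purchase 1: 475 on hand, pool $5,947.00 (≈ $12.5200 each)
Sale 1, sell 124: 124/475 × $5,947.00 → $1,552.48
After Purchase 2: 683 on hand, pool $8,046.52 (≈ $11.7811 each)
After Purchase 3: 869 on hand, pool $9,720.52 (≈ $11.1859 each)
After Purchase 4: 1084 on hand, pool $11,870.52 (≈ $10.9507 each)
Sale 2, sell 51: 51/1084 × $11,870.52 → $558.48
Sale 3, sell 660: 660/1033 × $11,312.04 → $7,227.44
Total COGS = $1,552.48 + $558.48 + $7,227.44 = $9,338.40
Ending inventory (cost pool remaining) = $4,084.60

COGS = $9,338.40; ending inventory = $4,084.60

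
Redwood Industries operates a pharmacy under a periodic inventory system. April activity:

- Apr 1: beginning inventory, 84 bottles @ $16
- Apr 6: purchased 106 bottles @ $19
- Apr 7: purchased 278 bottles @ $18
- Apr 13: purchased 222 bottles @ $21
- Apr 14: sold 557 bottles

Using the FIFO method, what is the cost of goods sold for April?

COGS = $10,231

Apr 14, 557 sold [FIFO — oldest first]: 84 @ $16 + 106 @ $19 + 278 @ $18 + 89 @ $21 = $10,231
Ending inventory: 133 @ $21 = $2,793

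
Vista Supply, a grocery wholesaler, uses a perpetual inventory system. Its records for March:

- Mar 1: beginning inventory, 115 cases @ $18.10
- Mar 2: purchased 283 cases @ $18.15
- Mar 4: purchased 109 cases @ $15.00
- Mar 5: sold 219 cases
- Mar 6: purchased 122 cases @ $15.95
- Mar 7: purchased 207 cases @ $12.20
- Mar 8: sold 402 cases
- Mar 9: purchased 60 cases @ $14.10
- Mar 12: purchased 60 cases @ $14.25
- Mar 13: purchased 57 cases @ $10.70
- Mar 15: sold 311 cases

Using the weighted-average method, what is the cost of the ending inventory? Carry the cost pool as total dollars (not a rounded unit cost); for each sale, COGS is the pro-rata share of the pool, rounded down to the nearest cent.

Ending inventory = $1,161.56

After Mar 1: 115 on hand, pool $2,081.50 (≈ $18.1000 each)
After Mar 2: 398 on hand, pool $7,217.95 (≈ $18.1356 each)
After Mar 4: 507 on hand, pool $8,852.95 (≈ $17.4614 each)
Mar 5, sell 219: 219/507 × $8,852.95 → $3,824.05
After Mar 6: 410 on hand, pool $6,974.80 (≈ $17.0117 each)
After Mar 7: 617 on hand, pool $9,500.20 (≈ $15.3974 each)
Mar 8, sell 402: 402/617 × $9,500.20 → $6,189.75
After Mar 9: 275 on hand, pool $4,156.45 (≈ $15.1144 each)
After Mar 12: 335 on hand, pool $5,011.45 (≈ $14.9596 each)
After Mar 13: 392 on hand, pool $5,621.35 (≈ $14.3402 each)
Mar 15, sell 311: 311/392 × $5,621.35 → $4,459.79
Total COGS = $3,824.05 + $6,189.75 + $4,459.79 = $14,473.59
Ending inventory (cost pool remaining) = $1,161.56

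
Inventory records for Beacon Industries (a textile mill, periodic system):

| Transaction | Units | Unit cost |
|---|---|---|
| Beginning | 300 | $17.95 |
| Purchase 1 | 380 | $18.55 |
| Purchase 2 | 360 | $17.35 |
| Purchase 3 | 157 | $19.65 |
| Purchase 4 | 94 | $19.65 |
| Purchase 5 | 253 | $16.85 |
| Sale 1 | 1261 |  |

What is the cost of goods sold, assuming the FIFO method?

COGS = $23,022.65

Sale 1 (1261) [FIFO — oldest first]: 300 @ $17.95 + 380 @ $18.55 + 360 @ $17.35 + 157 @ $19.65 + 64 @ $19.65 = $23,022.65
Ending inventory: 30 @ $19.65 + 253 @ $16.85 = $4,852.55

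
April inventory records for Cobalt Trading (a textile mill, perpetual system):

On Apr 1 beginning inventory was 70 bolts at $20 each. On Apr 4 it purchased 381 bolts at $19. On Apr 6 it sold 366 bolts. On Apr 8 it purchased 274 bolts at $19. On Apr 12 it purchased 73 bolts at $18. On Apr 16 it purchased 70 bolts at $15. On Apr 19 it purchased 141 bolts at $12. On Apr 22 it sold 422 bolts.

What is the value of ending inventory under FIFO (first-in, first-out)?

Ending inventory = $2,922

Apr 6, 366 sold [FIFO — oldest first]: 70 @ $20 + 296 @ $19 = $7,024
Apr 22, 422 sold [FIFO — oldest first]: 85 @ $19 + 274 @ $19 + 63 @ $18 = $7,955
Total COGS = $7,024 + $7,955 = $14,979
Ending inventory: 10 @ $18 + 70 @ $15 + 141 @ $12 = $2,922
Check: goods available $17,901 = COGS $14,979 + ending $2,922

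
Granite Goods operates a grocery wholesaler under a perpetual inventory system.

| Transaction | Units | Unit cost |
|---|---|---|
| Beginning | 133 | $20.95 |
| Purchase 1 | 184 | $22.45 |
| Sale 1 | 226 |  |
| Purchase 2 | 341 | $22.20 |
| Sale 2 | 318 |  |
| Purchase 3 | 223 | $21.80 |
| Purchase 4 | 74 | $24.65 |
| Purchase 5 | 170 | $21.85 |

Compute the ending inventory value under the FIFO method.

Ending inventory = $12,930.80

Sale 1 (226) [FIFO — oldest first]: 133 @ $20.95 + 93 @ $22.45 = $4,874.20
Sale 2 (318) [FIFO — oldest first]: 91 @ $22.45 + 227 @ $22.20 = $7,082.35
Total COGS = $4,874.20 + $7,082.35 = $11,956.55
Ending inventory: 114 @ $22.20 + 223 @ $21.80 + 74 @ $24.65 + 170 @ $21.85 = $12,930.80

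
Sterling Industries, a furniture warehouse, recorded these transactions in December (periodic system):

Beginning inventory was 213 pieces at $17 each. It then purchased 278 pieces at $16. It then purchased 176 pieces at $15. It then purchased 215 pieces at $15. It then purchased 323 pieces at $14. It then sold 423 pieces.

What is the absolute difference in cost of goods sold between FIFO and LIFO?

$959

FIFO COGS: 213 @ $17 + 210 @ $16 = $6,981
LIFO COGS: 323 @ $14 + 100 @ $15 = $6,022
Difference = |$6,981 − $6,022| = $959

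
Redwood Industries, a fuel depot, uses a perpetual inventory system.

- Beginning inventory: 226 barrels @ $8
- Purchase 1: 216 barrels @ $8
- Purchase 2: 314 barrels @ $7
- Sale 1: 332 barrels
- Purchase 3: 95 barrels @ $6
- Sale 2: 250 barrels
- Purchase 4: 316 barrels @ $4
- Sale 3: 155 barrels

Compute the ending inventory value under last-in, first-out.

Sale 1 (332) [LIFO — newest first]: 314 @ $7 + 18 @ $8 = $2,342
Sale 2 (250) [LIFO — newest first]: 95 @ $6 + 155 @ $8 = $1,810
Sale 3 (155) [LIFO — newest first]: 155 @ $4 = $620
Total COGS = $2,342 + $1,810 + $620 = $4,772
Ending inventory: 226 @ $8 + 43 @ $8 + 161 @ $4 = $2,796
Check: goods available $7,568 = COGS $4,772 + ending $2,796

Ending inventory = $2,796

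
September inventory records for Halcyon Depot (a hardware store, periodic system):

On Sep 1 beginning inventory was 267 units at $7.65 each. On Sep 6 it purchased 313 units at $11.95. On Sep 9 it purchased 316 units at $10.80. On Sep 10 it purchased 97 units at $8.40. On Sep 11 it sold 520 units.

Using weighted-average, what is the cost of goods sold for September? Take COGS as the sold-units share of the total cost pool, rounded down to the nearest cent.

Sep 11, sell 520: 520/993 × $10,010.50 → $5,242.15
Ending inventory (cost pool remaining) = $4,768.35
Check: goods available $10,010.50 = COGS $5,242.15 + ending $4,768.35

COGS = $5,242.15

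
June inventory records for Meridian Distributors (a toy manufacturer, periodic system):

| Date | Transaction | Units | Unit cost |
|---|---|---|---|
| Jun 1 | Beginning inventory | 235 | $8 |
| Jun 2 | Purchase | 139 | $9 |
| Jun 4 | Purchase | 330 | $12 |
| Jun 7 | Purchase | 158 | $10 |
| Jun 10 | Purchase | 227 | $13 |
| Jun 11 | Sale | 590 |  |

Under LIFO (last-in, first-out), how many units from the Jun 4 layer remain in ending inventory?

Jun 11, 590 sold [LIFO — newest first]: 227 @ $13 + 158 @ $10 + 205 @ $12 = $6,991
Ending inventory: 235 @ $8 + 139 @ $9 + 125 @ $12 = $4,631
Check: goods available $11,622 = COGS $6,991 + ending $4,631

125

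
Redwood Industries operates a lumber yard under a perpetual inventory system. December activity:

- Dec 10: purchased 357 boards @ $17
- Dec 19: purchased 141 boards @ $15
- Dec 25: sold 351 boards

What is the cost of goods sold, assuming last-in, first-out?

Dec 25, 351 sold [LIFO — newest first]: 141 @ $15 + 210 @ $17 = $5,685
Ending inventory: 147 @ $17 = $2,499

COGS = $5,685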